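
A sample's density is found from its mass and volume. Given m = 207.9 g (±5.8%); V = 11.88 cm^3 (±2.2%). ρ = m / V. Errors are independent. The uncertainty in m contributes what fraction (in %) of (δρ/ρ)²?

87.4%

(δρ/ρ)² = (1·δm/m)² + (-1·δV/V)²
  m term: (1×0.0580)² = 0.00336
  V term: (-1×0.0220)² = 0.000484
Total = 0.00385. Share from m = 0.00336/0.00385 = 0.874.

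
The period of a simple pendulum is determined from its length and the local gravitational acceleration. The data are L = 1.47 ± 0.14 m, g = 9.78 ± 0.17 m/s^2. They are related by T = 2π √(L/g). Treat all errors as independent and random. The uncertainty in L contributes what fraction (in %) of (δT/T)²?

(δT/T)² = (½·δL/L)² + (−½·δg/g)²
  L term: (0.5×0.0952)² = 0.00227
  g term: (-0.5×0.0174)² = 7.55e-05
Total = 0.00234. Share from L = 0.00227/0.00234 = 0.968.

96.8%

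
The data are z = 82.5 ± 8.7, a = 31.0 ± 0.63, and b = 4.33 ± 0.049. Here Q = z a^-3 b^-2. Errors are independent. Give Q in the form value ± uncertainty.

(1.48 ± 0.183) × 10^-4

Relative error in a monomial: (δQ/Q)² = Σ (nᵢ · δxᵢ/xᵢ)².
  (1·δz/z)² = (1×0.105)² = 0.0111;  (-3·δa/a)² = (-3×0.0203)² = 0.00372;  (-2·δb/b)² = (-2×0.0113)² = 0.000512
δQ/Q = √(0.0153) = 0.124
Q = 0.000148, so δQ = 0.124 × 0.000148 = 1.83e-05.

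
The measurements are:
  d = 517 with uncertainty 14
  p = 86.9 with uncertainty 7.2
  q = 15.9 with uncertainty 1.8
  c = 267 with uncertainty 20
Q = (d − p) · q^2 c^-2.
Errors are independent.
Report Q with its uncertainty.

Let u = d − p = 430. δu = √(δd² + δp²) = √(196 + 51.8) = 15.7, so δu/u = 0.0366.
Q is then a monomial in u, q, c:
δQ/Q = √((δu/u)² + (2·δq/q)² + (-2·δc/c)²) = √(0.00134 + 0.0513 + 0.0224) = 0.274
Q = 1.53, so δQ = 0.274 × 1.53 = 0.418.

1.53 ± 0.418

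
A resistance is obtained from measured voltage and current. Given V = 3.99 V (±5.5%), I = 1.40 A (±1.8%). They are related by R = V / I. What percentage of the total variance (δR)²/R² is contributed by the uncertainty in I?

9.67%

(δR/R)² = (1·δV/V)² + (-1·δI/I)²
  V term: (1×0.0550)² = 0.00302
  I term: (-1×0.0180)² = 0.000324
Total = 0.00335. Share from I = 0.000324/0.00335 = 0.0967.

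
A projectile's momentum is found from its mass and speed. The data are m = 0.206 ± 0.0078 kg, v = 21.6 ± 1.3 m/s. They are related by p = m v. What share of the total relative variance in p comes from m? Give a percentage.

28.4%

(δp/p)² = (1·δm/m)² + (1·δv/v)²
  m term: (1×0.0379)² = 0.00143
  v term: (1×0.0602)² = 0.00362
Total = 0.00506. Share from m = 0.00143/0.00506 = 0.284.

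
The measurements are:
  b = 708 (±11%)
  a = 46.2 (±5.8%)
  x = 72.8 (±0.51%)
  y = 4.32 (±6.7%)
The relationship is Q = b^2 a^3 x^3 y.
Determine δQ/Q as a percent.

Q is a product of powers, so relative uncertainties combine in quadrature:
  (2·δb/b)² = (2×0.110)² = 0.0484;  (3·δa/a)² = (3×0.0580)² = 0.0303;  (3·δx/x)² = (3×0.00510)² = 0.000234;  (1·δy/y)² = (1×0.0670)² = 0.00449
δQ/Q = √(0.0834) = 0.289

28.9%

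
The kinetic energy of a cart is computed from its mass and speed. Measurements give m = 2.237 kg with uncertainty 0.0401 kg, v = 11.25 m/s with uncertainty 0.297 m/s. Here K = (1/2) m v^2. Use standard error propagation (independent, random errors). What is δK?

7.89 J

For a monomial K ∝ m, v^2, fractional errors add in quadrature:
  (1·δm/m)² = (1×0.0179)² = 0.000321;  (2·δv/v)² = (2×0.0264)² = 0.00279
δK/K = √(0.00311) = 0.0558
K = 141.6 J, so δK = 0.0558 × 141.6 = 7.89 J.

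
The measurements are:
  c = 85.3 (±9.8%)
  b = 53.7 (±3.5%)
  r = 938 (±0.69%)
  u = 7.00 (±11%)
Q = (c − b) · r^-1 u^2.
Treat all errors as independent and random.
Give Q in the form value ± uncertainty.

Let w = c − b = 31.6. δw = √(δc² + δb²) = √(69.9 + 3.53) = 8.57, so δw/w = 0.271.
Q is then a monomial in w, r, u:
δQ/Q = √((δw/w)² + (-1·δr/r)² + (2·δu/u)²) = √(0.0735 + 4.76e-05 + 0.0484) = 0.349
Q = 1.65, so δQ = 0.349 × 1.65 = 0.576.

1.65 ± 0.576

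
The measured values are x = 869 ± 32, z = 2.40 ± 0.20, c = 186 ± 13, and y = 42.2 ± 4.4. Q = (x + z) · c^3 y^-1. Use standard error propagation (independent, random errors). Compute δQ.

Let u = x + z = 871. δu = √(δx² + δz²) = √(1020 + 0.0400) = 32.0, so δu/u = 0.0367.
Q is then a monomial in u, c, y:
δQ/Q = √((δu/u)² + (3·δc/c)² + (-1·δy/y)²) = √(0.00135 + 0.0440 + 0.0109) = 0.237
Q = 1.33e+08, so δQ = 0.237 × 1.33e+08 = 3.15e+07.

3.15e+07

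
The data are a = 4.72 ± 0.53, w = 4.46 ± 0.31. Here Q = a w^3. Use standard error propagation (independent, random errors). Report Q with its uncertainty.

419 ± 99.2

Relative error in a monomial: (δQ/Q)² = Σ (nᵢ · δxᵢ/xᵢ)².
  (1·δa/a)² = (1×0.112)² = 0.0126;  (3·δw/w)² = (3×0.0695)² = 0.0435
δQ/Q = √(0.0561) = 0.237
Q = 419, so δQ = 0.237 × 419 = 99.2.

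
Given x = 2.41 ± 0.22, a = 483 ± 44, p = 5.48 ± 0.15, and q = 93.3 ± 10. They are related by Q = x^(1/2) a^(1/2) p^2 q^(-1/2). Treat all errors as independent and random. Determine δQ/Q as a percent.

Products/powers → add relative errors in quadrature, weighted by exponent:
  (½·δx/x)² = (0.5×0.0913)² = 0.00208;  (½·δa/a)² = (0.5×0.0911)² = 0.00207;  (2·δp/p)² = (2×0.0274)² = 0.00300;  (−½·δq/q)² = (-0.5×0.107)² = 0.00287
δQ/Q = √(0.0100) = 0.100

10.0%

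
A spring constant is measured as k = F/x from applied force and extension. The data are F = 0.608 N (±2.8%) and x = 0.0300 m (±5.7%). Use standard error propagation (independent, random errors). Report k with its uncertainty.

Relative error in a monomial: (δk/k)² = Σ (nᵢ · δxᵢ/xᵢ)².
  (1·δF/F)² = (1×0.0280)² = 0.000784;  (-1·δx/x)² = (-1×0.0570)² = 0.00325
δk/k = √(0.00403) = 0.0635
k = 20.3 N/m, so δk = 0.0635 × 20.3 = 1.29 N/m.

20.3 ± 1.29 N/m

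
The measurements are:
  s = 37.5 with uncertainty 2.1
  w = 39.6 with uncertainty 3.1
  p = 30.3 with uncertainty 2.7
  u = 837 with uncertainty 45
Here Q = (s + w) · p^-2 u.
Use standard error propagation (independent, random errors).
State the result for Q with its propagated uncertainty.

70.3 ± 13.5

Let h = s + w = 77.1. δh = √(δs² + δw²) = √(4.41 + 9.61) = 3.74, so δh/h = 0.0486.
Q is then a monomial in h, p, u:
δQ/Q = √((δh/h)² + (-2·δp/p)² + (1·δu/u)²) = √(0.00236 + 0.0318 + 0.00289) = 0.192
Q = 70.3, so δQ = 0.192 × 70.3 = 13.5.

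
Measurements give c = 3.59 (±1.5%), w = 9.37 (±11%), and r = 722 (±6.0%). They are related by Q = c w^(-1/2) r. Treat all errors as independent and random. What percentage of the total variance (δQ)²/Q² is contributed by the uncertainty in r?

52.6%

(δQ/Q)² = (1·δc/c)² + (−½·δw/w)² + (1·δr/r)²
  c term: (1×0.0150)² = 0.000225
  w term: (-0.5×0.110)² = 0.00302
  r term: (1×0.0600)² = 0.00360
Total = 0.00685. Share from r = 0.00360/0.00685 = 0.526.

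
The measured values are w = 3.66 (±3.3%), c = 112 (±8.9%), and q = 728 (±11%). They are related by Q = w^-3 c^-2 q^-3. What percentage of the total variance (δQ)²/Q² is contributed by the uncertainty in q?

(δQ/Q)² = (-3·δw/w)² + (-2·δc/c)² + (-3·δq/q)²
  w term: (-3×0.0330)² = 0.00980
  c term: (-2×0.0890)² = 0.0317
  q term: (-3×0.110)² = 0.109
Total = 0.150. Share from q = 0.109/0.150 = 0.724.

72.4%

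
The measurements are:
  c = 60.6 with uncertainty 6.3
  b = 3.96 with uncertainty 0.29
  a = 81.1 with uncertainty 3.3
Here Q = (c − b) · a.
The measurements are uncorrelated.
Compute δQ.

Let u = c − b = 56.6. δu = √(δc² + δb²) = √(39.7 + 0.0841) = 6.31, so δu/u = 0.111.
Q is then a monomial in u, a:
δQ/Q = √((δu/u)² + (1·δa/a)²) = √(0.0124 + 0.00166) = 0.119
Q = 4590, so δQ = 0.119 × 4590 = 545.

545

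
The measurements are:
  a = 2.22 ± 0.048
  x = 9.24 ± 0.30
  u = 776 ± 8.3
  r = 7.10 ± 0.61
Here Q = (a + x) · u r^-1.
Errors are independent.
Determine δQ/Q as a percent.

Let w = a + x = 11.5. δw = √(δa² + δx²) = √(0.00230 + 0.0900) = 0.304, so δw/w = 0.0265.
Q is then a monomial in w, u, r:
δQ/Q = √((δw/w)² + (1·δu/u)² + (-1·δr/r)²) = √(0.000703 + 0.000114 + 0.00738) = 0.0905

9.05%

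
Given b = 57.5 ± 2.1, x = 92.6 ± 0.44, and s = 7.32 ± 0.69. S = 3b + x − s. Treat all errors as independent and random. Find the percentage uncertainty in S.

Absolute uncertainties add in quadrature for a linear combination:
  (3·δb)² = 39.7;  (δx)² = 0.194;  (δs)² = 0.476
δS = √(40.4) = 6.35
S = 258, so δS/S = 6.35/258 = 0.0246.

2.46%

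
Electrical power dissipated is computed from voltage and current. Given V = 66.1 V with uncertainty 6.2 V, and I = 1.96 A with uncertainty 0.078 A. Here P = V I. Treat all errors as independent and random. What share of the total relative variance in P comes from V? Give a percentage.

(δP/P)² = (1·δV/V)² + (1·δI/I)²
  V term: (1×0.0938)² = 0.00880
  I term: (1×0.0398)² = 0.00158
Total = 0.0104. Share from V = 0.00880/0.0104 = 0.847.

84.7%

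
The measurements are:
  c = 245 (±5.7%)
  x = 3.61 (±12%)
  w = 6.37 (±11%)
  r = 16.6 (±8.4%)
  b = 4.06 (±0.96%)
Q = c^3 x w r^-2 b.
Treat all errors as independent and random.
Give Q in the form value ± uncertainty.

Each factor contributes (exponent × relative error)² to (δQ/Q)²:
  (3·δc/c)² = (3×0.0570)² = 0.0292;  (1·δx/x)² = (1×0.120)² = 0.0144;  (1·δw/w)² = (1×0.110)² = 0.0121;  (-2·δr/r)² = (-2×0.0840)² = 0.0282;  (1·δb/b)² = (1×0.00960)² = 9.22e-05
δQ/Q = √(0.0841) = 0.290
Q = 4.98e+06, so δQ = 0.290 × 4.98e+06 = 1.44e+06.

(4.98 ± 1.44) × 10^6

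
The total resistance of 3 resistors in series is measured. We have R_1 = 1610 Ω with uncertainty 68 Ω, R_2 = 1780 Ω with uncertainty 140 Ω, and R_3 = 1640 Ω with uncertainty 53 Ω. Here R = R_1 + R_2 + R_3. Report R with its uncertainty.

5030 ± 164 Ω

Sums and differences: (δR)² = Σ (cᵢ δxᵢ)².
  (δR_1)² = 4620;  (δR_2)² = 19600;  (δR_3)² = 2810
δR = √(27000) = 164 Ω
R = 5030 Ω.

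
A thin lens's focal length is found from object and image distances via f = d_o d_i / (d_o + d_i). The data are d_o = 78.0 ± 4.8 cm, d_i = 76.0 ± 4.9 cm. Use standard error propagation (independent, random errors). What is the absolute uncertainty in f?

1.72 cm

∂f/∂d_o = (d_i/(d_o+d_i))² = 0.244;  ∂f/∂d_i = (d_o/(d_o+d_i))² = 0.257
δf = √((∂f/∂d_o · δd_o)² + (∂f/∂d_i · δd_i)²) = √(1.37 + 1.58) = 1.72 cm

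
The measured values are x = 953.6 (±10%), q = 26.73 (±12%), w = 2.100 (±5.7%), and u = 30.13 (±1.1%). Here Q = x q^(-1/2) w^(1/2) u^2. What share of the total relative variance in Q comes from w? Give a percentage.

5.45%

(δQ/Q)² = (1·δx/x)² + (−½·δq/q)² + (½·δw/w)² + (2·δu/u)²
  x term: (1×0.100)² = 0.0100
  q term: (-0.5×0.120)² = 0.00360
  w term: (0.5×0.0570)² = 0.000812
  u term: (2×0.0110)² = 0.000484
Total = 0.0149. Share from w = 0.000812/0.0149 = 0.0545.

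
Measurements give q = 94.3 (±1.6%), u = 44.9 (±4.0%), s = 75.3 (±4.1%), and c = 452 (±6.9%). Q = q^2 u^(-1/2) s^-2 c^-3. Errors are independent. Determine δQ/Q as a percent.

22.6%

Relative error in a monomial: (δQ/Q)² = Σ (nᵢ · δxᵢ/xᵢ)².
  (2·δq/q)² = (2×0.0160)² = 0.00102;  (−½·δu/u)² = (-0.5×0.0400)² = 0.000400;  (-2·δs/s)² = (-2×0.0410)² = 0.00672;  (-3·δc/c)² = (-3×0.0690)² = 0.0428
δQ/Q = √(0.0510) = 0.226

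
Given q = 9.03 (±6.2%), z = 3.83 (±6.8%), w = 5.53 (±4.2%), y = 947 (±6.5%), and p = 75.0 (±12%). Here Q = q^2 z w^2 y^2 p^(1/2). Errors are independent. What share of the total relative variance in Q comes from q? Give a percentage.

32.3%

(δQ/Q)² = (2·δq/q)² + (1·δz/z)² + (2·δw/w)² + (2·δy/y)² + (½·δp/p)²
  q term: (2×0.0620)² = 0.0154
  z term: (1×0.0680)² = 0.00462
  w term: (2×0.0420)² = 0.00706
  y term: (2×0.0650)² = 0.0169
  p term: (0.5×0.120)² = 0.00360
Total = 0.0476. Share from q = 0.0154/0.0476 = 0.323.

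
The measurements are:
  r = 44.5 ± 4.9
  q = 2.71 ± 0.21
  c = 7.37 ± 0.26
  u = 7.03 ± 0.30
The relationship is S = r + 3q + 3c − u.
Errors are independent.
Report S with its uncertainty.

67.7 ± 5.01

Absolute uncertainties add in quadrature for a linear combination:
  (δr)² = 24.0;  (3·δq)² = 0.397;  (3·δc)² = 0.608;  (δu)² = 0.0900
δS = √(25.1) = 5.01
S = 67.7.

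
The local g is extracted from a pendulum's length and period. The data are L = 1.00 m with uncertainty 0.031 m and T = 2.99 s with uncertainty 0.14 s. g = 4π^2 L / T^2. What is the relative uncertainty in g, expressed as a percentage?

9.86%

g is a product of powers, so relative uncertainties combine in quadrature:
  (1·δL/L)² = (1×0.0310)² = 0.000961;  (-2·δT/T)² = (-2×0.0468)² = 0.00877
δg/g = √(0.00973) = 0.0986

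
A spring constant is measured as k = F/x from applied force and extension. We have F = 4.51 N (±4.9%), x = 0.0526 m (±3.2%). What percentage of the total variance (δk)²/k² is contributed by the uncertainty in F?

(δk/k)² = (1·δF/F)² + (-1·δx/x)²
  F term: (1×0.0490)² = 0.00240
  x term: (-1×0.0320)² = 0.00102
Total = 0.00343. Share from F = 0.00240/0.00343 = 0.701.

70.1%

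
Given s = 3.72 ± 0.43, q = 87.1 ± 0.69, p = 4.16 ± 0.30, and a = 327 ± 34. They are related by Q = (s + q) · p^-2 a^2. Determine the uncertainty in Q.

Let u = s + q = 90.8. δu = √(δs² + δq²) = √(0.185 + 0.476) = 0.813, so δu/u = 0.00895.
Q is then a monomial in u, p, a:
δQ/Q = √((δu/u)² + (-2·δp/p)² + (2·δa/a)²) = √(8.01e-05 + 0.0208 + 0.0432) = 0.253
Q = 5.61e+05, so δQ = 0.253 × 5.61e+05 = 1.42e+05.

1.42e+05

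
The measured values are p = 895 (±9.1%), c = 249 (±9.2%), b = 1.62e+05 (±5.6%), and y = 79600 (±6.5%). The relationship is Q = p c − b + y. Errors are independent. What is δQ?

Let w = p·c = 2.23e+05. δw/w = √((1·δp/p)² + (1·δc/c)²) = √(0.00828 + 0.00846) = 0.129, so δw = 28800.
Q = w − b + y: δQ = √(δw² + δb² + δy²) = √(8.32e+08 + 8.23e+07 + 2.68e+07) = 30700

30700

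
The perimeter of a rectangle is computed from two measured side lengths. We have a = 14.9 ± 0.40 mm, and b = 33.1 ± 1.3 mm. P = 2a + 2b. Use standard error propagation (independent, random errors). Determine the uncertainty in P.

Absolute uncertainties add in quadrature for a linear combination:
  (2·δa)² = 0.640;  (2·δb)² = 6.76
δP = √(7.40) = 2.72 mm

2.72 mm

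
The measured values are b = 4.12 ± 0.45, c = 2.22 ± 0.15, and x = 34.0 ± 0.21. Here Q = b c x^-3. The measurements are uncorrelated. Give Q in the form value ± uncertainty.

For a monomial Q ∝ b, c, x^-3, fractional errors add in quadrature:
  (1·δb/b)² = (1×0.109)² = 0.0119;  (1·δc/c)² = (1×0.0676)² = 0.00457;  (-3·δx/x)² = (-3×0.00618)² = 0.000343
δQ/Q = √(0.0168) = 0.130
Q = 0.000233, so δQ = 0.130 × 0.000233 = 3.02e-05.

(2.33 ± 0.302) × 10^-4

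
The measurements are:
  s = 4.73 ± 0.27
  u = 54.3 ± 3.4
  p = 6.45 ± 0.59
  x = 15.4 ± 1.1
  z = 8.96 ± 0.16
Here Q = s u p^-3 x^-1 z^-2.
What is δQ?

0.000231

For a monomial Q ∝ s, u, p^-3, x^-1, z^-2, fractional errors add in quadrature:
  (1·δs/s)² = (1×0.0571)² = 0.00326;  (1·δu/u)² = (1×0.0626)² = 0.00392;  (-3·δp/p)² = (-3×0.0915)² = 0.0753;  (-1·δx/x)² = (-1×0.0714)² = 0.00510;  (-2·δz/z)² = (-2×0.0179)² = 0.00128
δQ/Q = √(0.0889) = 0.298
Q = 0.000774, so δQ = 0.298 × 0.000774 = 0.000231.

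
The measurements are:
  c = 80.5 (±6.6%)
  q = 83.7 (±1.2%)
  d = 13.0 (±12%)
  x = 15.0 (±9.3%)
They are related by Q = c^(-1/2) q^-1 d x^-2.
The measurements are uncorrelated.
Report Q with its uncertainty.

Products/powers → add relative errors in quadrature, weighted by exponent:
  (−½·δc/c)² = (-0.5×0.0660)² = 0.00109;  (-1·δq/q)² = (-1×0.0120)² = 0.000144;  (1·δd/d)² = (1×0.120)² = 0.0144;  (-2·δx/x)² = (-2×0.0930)² = 0.0346
δQ/Q = √(0.0502) = 0.224
Q = 7.69e-05, so δQ = 0.224 × 7.69e-05 = 1.72e-05.

(7.69 ± 1.72) × 10^-5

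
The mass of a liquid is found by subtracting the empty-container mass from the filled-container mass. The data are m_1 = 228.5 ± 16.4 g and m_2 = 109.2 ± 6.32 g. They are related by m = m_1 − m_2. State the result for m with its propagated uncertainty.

m is a linear combination, so absolute uncertainties add in quadrature:
  (δm_1)² = 269;  (δm_2)² = 39.9
δm = √(309) = 17.6 g
m = 119.3 g.

119.3 ± 17.6 g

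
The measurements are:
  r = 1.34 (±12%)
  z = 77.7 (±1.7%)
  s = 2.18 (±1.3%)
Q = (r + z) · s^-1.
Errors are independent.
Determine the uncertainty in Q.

0.771

Let u = r + z = 79.0. δu = √(δr² + δz²) = √(0.0259 + 1.74) = 1.33, so δu/u = 0.0168.
Q is then a monomial in u, s:
δQ/Q = √((δu/u)² + (-1·δs/s)²) = √(0.000283 + 0.000169) = 0.0213
Q = 36.3, so δQ = 0.0213 × 36.3 = 0.771.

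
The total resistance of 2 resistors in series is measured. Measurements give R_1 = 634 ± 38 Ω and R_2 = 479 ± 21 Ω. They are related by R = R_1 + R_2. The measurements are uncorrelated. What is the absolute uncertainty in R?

For a sum/difference, combine absolute errors in quadrature:
  (δR_1)² = 1440;  (δR_2)² = 441
δR = √(1880) = 43.4 Ω

43.4 Ω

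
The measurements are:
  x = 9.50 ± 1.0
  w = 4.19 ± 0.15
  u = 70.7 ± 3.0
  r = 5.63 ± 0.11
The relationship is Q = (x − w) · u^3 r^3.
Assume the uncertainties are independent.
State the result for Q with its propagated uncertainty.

Let h = x − w = 5.31. δh = √(δx² + δw²) = √(1.00 + 0.0225) = 1.01, so δh/h = 0.190.
Q is then a monomial in h, u, r:
δQ/Q = √((δh/h)² + (3·δu/u)² + (3·δr/r)²) = √(0.0363 + 0.0162 + 0.00344) = 0.236
Q = 3.35e+08, so δQ = 0.236 × 3.35e+08 = 7.92e+07.

(3.35 ± 0.792) × 10^8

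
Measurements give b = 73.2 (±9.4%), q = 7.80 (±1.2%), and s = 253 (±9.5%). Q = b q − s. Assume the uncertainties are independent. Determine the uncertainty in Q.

Let p = b·q = 571. δp/p = √((1·δb/b)² + (1·δq/q)²) = √(0.00884 + 0.000144) = 0.0948, so δp = 54.1.
Q = p − s: δQ = √(δp² + δs²) = √(2930 + 578) = 59.2

59.2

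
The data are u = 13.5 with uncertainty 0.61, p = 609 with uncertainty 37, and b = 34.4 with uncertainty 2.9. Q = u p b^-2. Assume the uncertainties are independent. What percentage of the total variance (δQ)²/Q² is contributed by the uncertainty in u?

5.98%

(δQ/Q)² = (1·δu/u)² + (1·δp/p)² + (-2·δb/b)²
  u term: (1×0.0452)² = 0.00204
  p term: (1×0.0608)² = 0.00369
  b term: (-2×0.0843)² = 0.0284
Total = 0.0342. Share from u = 0.00204/0.0342 = 0.0598.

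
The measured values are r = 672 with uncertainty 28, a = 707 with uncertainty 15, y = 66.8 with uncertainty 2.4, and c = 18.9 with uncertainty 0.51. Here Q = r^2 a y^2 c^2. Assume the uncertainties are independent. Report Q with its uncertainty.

(5.09 ± 0.633) × 10^14

Each factor contributes (exponent × relative error)² to (δQ/Q)²:
  (2·δr/r)² = (2×0.0417)² = 0.00694;  (1·δa/a)² = (1×0.0212)² = 0.000450;  (2·δy/y)² = (2×0.0359)² = 0.00516;  (2·δc/c)² = (2×0.0270)² = 0.00291
δQ/Q = √(0.0155) = 0.124
Q = 5.09e+14, so δQ = 0.124 × 5.09e+14 = 6.33e+13.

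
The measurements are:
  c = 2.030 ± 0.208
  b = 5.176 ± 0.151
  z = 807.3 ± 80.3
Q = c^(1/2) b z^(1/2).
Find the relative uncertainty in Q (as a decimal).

0.0771

For a monomial Q ∝ c^(1/2), b, z^(1/2), fractional errors add in quadrature:
  (½·δc/c)² = (0.5×0.102)² = 0.00262;  (1·δb/b)² = (1×0.0292)² = 0.000851;  (½·δz/z)² = (0.5×0.0995)² = 0.00247
δQ/Q = √(0.00595) = 0.0771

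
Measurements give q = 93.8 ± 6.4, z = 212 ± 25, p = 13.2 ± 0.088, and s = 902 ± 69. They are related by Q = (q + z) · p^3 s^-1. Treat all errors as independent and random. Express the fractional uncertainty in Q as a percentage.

Let u = q + z = 306. δu = √(δq² + δz²) = √(41.0 + 625) = 25.8, so δu/u = 0.0844.
Q is then a monomial in u, p, s:
δQ/Q = √((δu/u)² + (3·δp/p)² + (-1·δs/s)²) = √(0.00712 + 0.000400 + 0.00585) = 0.116

11.6%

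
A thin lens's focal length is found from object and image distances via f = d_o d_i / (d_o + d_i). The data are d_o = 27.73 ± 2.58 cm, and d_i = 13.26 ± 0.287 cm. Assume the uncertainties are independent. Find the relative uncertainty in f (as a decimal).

∂f/∂d_o = (d_i/(d_o+d_i))² = 0.105;  ∂f/∂d_i = (d_o/(d_o+d_i))² = 0.458
δf = √((∂f/∂d_o · δd_o)² + (∂f/∂d_i · δd_i)²) = √(0.0729 + 0.0173) = 0.300 cm
f = 8.970 cm, so δf/f = 0.300/8.970 = 0.0335.

0.0335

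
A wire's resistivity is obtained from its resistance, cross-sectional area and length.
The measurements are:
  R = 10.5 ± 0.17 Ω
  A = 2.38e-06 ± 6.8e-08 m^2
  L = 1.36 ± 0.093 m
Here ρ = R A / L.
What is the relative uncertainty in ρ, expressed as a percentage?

Each factor contributes (exponent × relative error)² to (δρ/ρ)²:
  (1·δR/R)² = (1×0.0162)² = 0.000262;  (1·δA/A)² = (1×0.0286)² = 0.000816;  (-1·δL/L)² = (-1×0.0684)² = 0.00468
δρ/ρ = √(0.00575) = 0.0759

7.59%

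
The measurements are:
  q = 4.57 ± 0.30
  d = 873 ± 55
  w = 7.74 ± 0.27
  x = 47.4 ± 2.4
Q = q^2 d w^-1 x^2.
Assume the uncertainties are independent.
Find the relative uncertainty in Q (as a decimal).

0.181

Products/powers → add relative errors in quadrature, weighted by exponent:
  (2·δq/q)² = (2×0.0656)² = 0.0172;  (1·δd/d)² = (1×0.0630)² = 0.00397;  (-1·δw/w)² = (-1×0.0349)² = 0.00122;  (2·δx/x)² = (2×0.0506)² = 0.0103
δQ/Q = √(0.0327) = 0.181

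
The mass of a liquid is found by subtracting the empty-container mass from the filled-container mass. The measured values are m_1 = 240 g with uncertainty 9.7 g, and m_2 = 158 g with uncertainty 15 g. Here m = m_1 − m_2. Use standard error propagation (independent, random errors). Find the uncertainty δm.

17.9 g

Absolute uncertainties add in quadrature for a linear combination:
  (δm_1)² = 94.1;  (δm_2)² = 225
δm = √(319) = 17.9 g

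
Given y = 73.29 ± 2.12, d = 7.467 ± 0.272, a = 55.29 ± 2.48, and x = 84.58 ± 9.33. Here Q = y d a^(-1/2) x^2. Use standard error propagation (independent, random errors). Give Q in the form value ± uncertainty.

(5.265 ± 1.19) × 10^5

Since Q is a product/quotient, work with relative uncertainties:
  (1·δy/y)² = (1×0.0289)² = 0.000837;  (1·δd/d)² = (1×0.0364)² = 0.00133;  (−½·δa/a)² = (-0.5×0.0449)² = 0.000503;  (2·δx/x)² = (2×0.110)² = 0.0487
δQ/Q = √(0.0513) = 0.227
Q = 526500, so δQ = 0.227 × 526500 = 1.19e+05.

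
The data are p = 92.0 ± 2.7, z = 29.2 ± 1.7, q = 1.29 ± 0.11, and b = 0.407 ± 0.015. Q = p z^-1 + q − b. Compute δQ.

0.233

Let w = p·z^-1 = 3.15. δw/w = √((1·δp/p)² + (-1·δz/z)²) = √(0.000861 + 0.00339) = 0.0652, so δw = 0.205.
Q = w + q − b: δQ = √(δw² + δq² + δb²) = √(0.0422 + 0.0121 + 0.000225) = 0.233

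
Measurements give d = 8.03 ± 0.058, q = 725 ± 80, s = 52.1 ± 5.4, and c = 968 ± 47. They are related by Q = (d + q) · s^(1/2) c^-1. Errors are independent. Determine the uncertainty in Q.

Let u = d + q = 733. δu = √(δd² + δq²) = √(0.00336 + 6400) = 80.0, so δu/u = 0.109.
Q is then a monomial in u, s, c:
δQ/Q = √((δu/u)² + (½·δs/s)² + (-1·δc/c)²) = √(0.0119 + 0.00269 + 0.00236) = 0.130
Q = 5.47, so δQ = 0.130 × 5.47 = 0.712.

0.712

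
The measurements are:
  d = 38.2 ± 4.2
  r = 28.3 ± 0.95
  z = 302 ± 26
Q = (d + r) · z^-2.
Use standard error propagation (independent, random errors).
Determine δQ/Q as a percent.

18.4%

Let u = d + r = 66.5. δu = √(δd² + δr²) = √(17.6 + 0.902) = 4.31, so δu/u = 0.0648.
Q is then a monomial in u, z:
δQ/Q = √((δu/u)² + (-2·δz/z)²) = √(0.00419 + 0.0296) = 0.184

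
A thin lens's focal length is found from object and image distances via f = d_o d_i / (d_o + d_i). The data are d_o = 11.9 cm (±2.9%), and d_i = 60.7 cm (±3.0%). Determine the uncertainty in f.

∂f/∂d_o = (d_i/(d_o+d_i))² = 0.699;  ∂f/∂d_i = (d_o/(d_o+d_i))² = 0.0269
δf = √((∂f/∂d_o · δd_o)² + (∂f/∂d_i · δd_i)²) = √(0.0582 + 0.00239) = 0.246 cm

0.246 cm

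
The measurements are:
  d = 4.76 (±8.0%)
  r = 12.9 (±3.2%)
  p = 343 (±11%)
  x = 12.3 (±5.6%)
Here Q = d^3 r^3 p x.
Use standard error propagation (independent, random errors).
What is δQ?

2.8e+08

Each factor contributes (exponent × relative error)² to (δQ/Q)²:
  (3·δd/d)² = (3×0.0800)² = 0.0576;  (3·δr/r)² = (3×0.0320)² = 0.00922;  (1·δp/p)² = (1×0.110)² = 0.0121;  (1·δx/x)² = (1×0.0560)² = 0.00314
δQ/Q = √(0.0821) = 0.286
Q = 9.77e+08, so δQ = 0.286 × 9.77e+08 = 2.8e+08.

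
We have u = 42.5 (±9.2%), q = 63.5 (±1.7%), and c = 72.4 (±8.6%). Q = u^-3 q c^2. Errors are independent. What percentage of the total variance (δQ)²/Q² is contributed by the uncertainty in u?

71.8%

(δQ/Q)² = (-3·δu/u)² + (1·δq/q)² + (2·δc/c)²
  u term: (-3×0.0920)² = 0.0762
  q term: (1×0.0170)² = 0.000289
  c term: (2×0.0860)² = 0.0296
Total = 0.106. Share from u = 0.0762/0.106 = 0.718.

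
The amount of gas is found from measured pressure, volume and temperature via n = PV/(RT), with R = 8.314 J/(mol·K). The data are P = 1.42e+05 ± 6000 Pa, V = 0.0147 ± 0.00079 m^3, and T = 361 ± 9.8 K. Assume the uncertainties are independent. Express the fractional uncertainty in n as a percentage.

7.36%

For a monomial n ∝ P, V, T^-1, fractional errors add in quadrature:
  (1·δP/P)² = (1×0.0423)² = 0.00179;  (1·δV/V)² = (1×0.0537)² = 0.00289;  (-1·δT/T)² = (-1×0.0271)² = 0.000737
δn/n = √(0.00541) = 0.0736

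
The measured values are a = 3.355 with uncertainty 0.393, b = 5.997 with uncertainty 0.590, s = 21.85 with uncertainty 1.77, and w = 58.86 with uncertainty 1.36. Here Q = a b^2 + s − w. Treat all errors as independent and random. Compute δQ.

Let p = a·b^2 = 120.7. δp/p = √((1·δa/a)² + (2·δb/b)²) = √(0.0137 + 0.0387) = 0.229, so δp = 27.6.
Q = p + s − w: δQ = √(δp² + δs² + δw²) = √(763 + 3.13 + 1.85) = 27.7

27.7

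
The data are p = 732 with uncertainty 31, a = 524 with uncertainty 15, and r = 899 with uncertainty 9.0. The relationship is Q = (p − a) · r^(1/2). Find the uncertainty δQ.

Let u = p − a = 208. δu = √(δp² + δa²) = √(961 + 225) = 34.4, so δu/u = 0.166.
Q is then a monomial in u, r:
δQ/Q = √((δu/u)² + (½·δr/r)²) = √(0.0274 + 2.51e-05) = 0.166
Q = 6240, so δQ = 0.166 × 6240 = 1030.

1030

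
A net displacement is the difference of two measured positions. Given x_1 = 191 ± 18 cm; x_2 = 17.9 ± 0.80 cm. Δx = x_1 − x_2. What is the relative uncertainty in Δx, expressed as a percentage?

Absolute uncertainties add in quadrature for a linear combination:
  (δx_1)² = 324;  (δx_2)² = 0.640
δΔx = √(325) = 18.0 cm
Δx = 173 cm, so δΔx/Δx = 18.0/173 = 0.104.

10.4%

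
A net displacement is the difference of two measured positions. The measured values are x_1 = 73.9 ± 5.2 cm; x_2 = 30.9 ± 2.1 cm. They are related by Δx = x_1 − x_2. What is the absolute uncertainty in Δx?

Sums and differences: (δΔx)² = Σ (cᵢ δxᵢ)².
  (δx_1)² = 27.0;  (δx_2)² = 4.41
δΔx = √(31.5) = 5.61 cm

5.61 cm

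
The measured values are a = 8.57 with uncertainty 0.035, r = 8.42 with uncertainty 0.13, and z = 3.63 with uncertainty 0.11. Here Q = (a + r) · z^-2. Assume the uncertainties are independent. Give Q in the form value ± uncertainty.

Let u = a + r = 17.0. δu = √(δa² + δr²) = √(0.00123 + 0.0169) = 0.135, so δu/u = 0.00792.
Q is then a monomial in u, z:
δQ/Q = √((δu/u)² + (-2·δz/z)²) = √(6.28e-05 + 0.00367) = 0.0611
Q = 1.29, so δQ = 0.0611 × 1.29 = 0.0788.

1.29 ± 0.0788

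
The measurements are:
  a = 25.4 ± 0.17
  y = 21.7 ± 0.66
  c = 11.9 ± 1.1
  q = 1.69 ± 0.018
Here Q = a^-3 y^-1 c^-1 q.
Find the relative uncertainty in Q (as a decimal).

0.0999

For a monomial Q ∝ a^-3, y^-1, c^-1, q, fractional errors add in quadrature:
  (-3·δa/a)² = (-3×0.00669)² = 0.000403;  (-1·δy/y)² = (-1×0.0304)² = 0.000925;  (-1·δc/c)² = (-1×0.0924)² = 0.00854;  (1·δq/q)² = (1×0.0107)² = 0.000113
δQ/Q = √(0.00999) = 0.0999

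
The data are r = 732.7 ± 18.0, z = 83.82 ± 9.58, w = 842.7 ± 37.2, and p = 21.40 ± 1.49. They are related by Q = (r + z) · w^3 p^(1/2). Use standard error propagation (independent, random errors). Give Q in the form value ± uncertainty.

(2.260 ± 0.315) × 10^12

Let u = r + z = 816.5. δu = √(δr² + δz²) = √(324 + 91.8) = 20.4, so δu/u = 0.0250.
Q is then a monomial in u, w, p:
δQ/Q = √((δu/u)² + (3·δw/w)² + (½·δp/p)²) = √(0.000624 + 0.0175 + 0.00121) = 0.139
Q = 2.26e+12, so δQ = 0.139 × 2.26e+12 = 3.15e+11.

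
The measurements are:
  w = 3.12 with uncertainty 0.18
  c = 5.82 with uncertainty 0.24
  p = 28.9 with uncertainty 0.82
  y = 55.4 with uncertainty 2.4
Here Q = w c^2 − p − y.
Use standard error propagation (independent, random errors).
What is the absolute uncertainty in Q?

10.9

Let h = w·c^2 = 106. δh/h = √((1·δw/w)² + (2·δc/c)²) = √(0.00333 + 0.00680) = 0.101, so δh = 10.6.
Q = h − p − y: δQ = √(δh² + δp² + δy²) = √(113 + 0.672 + 5.76) = 10.9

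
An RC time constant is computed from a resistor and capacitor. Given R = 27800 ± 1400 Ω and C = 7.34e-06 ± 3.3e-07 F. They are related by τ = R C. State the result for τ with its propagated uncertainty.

For a monomial τ ∝ R, C, fractional errors add in quadrature:
  (1·δR/R)² = (1×0.0504)² = 0.00254;  (1·δC/C)² = (1×0.0450)² = 0.00202
δτ/τ = √(0.00456) = 0.0675
τ = 0.204 s, so δτ = 0.0675 × 0.204 = 0.0138 s.

0.204 ± 0.0138 s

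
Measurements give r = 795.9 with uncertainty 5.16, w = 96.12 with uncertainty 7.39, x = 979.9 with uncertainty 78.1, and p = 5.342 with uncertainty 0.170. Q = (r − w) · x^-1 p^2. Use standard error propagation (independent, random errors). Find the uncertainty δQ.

2.10

Let u = r − w = 699.8. δu = √(δr² + δw²) = √(26.6 + 54.6) = 9.01, so δu/u = 0.0129.
Q is then a monomial in u, x, p:
δQ/Q = √((δu/u)² + (-1·δx/x)² + (2·δp/p)²) = √(0.000166 + 0.00635 + 0.00405) = 0.103
Q = 20.38, so δQ = 0.103 × 20.38 = 2.10.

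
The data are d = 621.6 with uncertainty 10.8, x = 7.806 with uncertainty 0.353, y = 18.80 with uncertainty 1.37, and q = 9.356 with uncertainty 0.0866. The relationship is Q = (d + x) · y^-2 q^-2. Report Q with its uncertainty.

Let u = d + x = 629.4. δu = √(δd² + δx²) = √(117 + 0.125) = 10.8, so δu/u = 0.0172.
Q is then a monomial in u, y, q:
δQ/Q = √((δu/u)² + (-2·δy/y)² + (-2·δq/q)²) = √(0.000295 + 0.0212 + 0.000343) = 0.148
Q = 0.02034, so δQ = 0.148 × 0.02034 = 0.00301.

0.02034 ± 0.00301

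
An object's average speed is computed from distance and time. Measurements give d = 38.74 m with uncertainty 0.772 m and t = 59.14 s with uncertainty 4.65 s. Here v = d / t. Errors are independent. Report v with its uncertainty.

Each factor contributes (exponent × relative error)² to (δv/v)²:
  (1·δd/d)² = (1×0.0199)² = 0.000397;  (-1·δt/t)² = (-1×0.0786)² = 0.00618
δv/v = √(0.00658) = 0.0811
v = 0.6551 m/s, so δv = 0.0811 × 0.6551 = 0.0531 m/s.

0.6551 ± 0.0531 m/s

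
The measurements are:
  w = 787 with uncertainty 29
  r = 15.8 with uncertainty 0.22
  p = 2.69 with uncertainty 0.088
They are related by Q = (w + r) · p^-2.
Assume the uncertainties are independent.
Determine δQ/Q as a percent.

7.47%

Let u = w + r = 803. δu = √(δw² + δr²) = √(841 + 0.0484) = 29.0, so δu/u = 0.0361.
Q is then a monomial in u, p:
δQ/Q = √((δu/u)² + (-2·δp/p)²) = √(0.00130 + 0.00428) = 0.0747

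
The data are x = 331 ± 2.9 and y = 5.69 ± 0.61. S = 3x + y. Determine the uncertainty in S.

Sums and differences: (δS)² = Σ (cᵢ δxᵢ)².
  (3·δx)² = 75.7;  (δy)² = 0.372
δS = √(76.1) = 8.72

8.72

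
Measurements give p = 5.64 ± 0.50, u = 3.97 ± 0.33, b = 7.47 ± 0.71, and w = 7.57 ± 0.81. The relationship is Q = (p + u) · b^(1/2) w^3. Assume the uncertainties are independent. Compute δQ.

Let h = p + u = 9.61. δh = √(δp² + δu²) = √(0.250 + 0.109) = 0.599, so δh/h = 0.0623.
Q is then a monomial in h, b, w:
δQ/Q = √((δh/h)² + (½·δb/b)² + (3·δw/w)²) = √(0.00389 + 0.00226 + 0.103) = 0.330
Q = 11400, so δQ = 0.330 × 11400 = 3760.

3760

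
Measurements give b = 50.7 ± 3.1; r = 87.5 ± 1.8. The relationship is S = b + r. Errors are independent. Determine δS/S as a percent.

2.59%

For a sum/difference, combine absolute errors in quadrature:
  (δb)² = 9.61;  (δr)² = 3.24
δS = √(12.9) = 3.58
S = 138, so δS/S = 3.58/138 = 0.0259.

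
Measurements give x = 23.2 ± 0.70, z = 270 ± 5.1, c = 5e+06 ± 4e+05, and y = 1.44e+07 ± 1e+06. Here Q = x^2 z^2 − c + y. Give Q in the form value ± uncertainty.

(4.86 ± 0.299) × 10^7

Let p = x^2·z^2 = 3.92e+07. δp/p = √((2·δx/x)² + (2·δz/z)²) = √(0.00364 + 0.00143) = 0.0712, so δp = 2.79e+06.
Q = p − c + y: δQ = √(δp² + δc² + δy²) = √(7.8e+12 + 1.6e+11 + 1e+12) = 2.99e+06
Q = 4.86e+07.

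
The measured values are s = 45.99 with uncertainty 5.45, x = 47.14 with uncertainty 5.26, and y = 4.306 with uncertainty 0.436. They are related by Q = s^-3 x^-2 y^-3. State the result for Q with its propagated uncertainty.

Q is a product of powers, so relative uncertainties combine in quadrature:
  (-3·δs/s)² = (-3×0.119)² = 0.126;  (-2·δx/x)² = (-2×0.112)² = 0.0498;  (-3·δy/y)² = (-3×0.101)² = 0.0923
δQ/Q = √(0.268) = 0.518
Q = 5.794e-11, so δQ = 0.518 × 5.794e-11 = 3e-11.

(5.794 ± 3.00) × 10^-11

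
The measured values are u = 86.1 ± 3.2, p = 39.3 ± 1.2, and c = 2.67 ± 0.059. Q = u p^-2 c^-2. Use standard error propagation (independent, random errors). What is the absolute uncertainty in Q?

Products/powers → add relative errors in quadrature, weighted by exponent:
  (1·δu/u)² = (1×0.0372)² = 0.00138;  (-2·δp/p)² = (-2×0.0305)² = 0.00373;  (-2·δc/c)² = (-2×0.0221)² = 0.00195
δQ/Q = √(0.00706) = 0.0840
Q = 0.00782, so δQ = 0.0840 × 0.00782 = 0.000657.

0.000657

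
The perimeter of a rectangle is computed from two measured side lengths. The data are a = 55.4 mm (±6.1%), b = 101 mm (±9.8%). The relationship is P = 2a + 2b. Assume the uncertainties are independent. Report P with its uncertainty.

Absolute uncertainties add in quadrature for a linear combination:
  (2·δa)² = 45.7;  (2·δb)² = 392
δP = √(438) = 20.9 mm
P = 313 mm.

313 ± 20.9 mm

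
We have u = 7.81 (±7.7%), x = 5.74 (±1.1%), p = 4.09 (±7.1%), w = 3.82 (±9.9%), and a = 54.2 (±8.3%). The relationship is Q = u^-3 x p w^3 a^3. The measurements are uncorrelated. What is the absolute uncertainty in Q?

2e+05

Products/powers → add relative errors in quadrature, weighted by exponent:
  (-3·δu/u)² = (-3×0.0770)² = 0.0534;  (1·δx/x)² = (1×0.0110)² = 0.000121;  (1·δp/p)² = (1×0.0710)² = 0.00504;  (3·δw/w)² = (3×0.0990)² = 0.0882;  (3·δa/a)² = (3×0.0830)² = 0.0620
δQ/Q = √(0.209) = 0.457
Q = 4.37e+05, so δQ = 0.457 × 4.37e+05 = 2e+05.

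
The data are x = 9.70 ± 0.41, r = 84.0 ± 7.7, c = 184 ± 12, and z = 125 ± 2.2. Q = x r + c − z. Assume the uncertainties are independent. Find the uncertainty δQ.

Let p = x·r = 815. δp/p = √((1·δx/x)² + (1·δr/r)²) = √(0.00179 + 0.00840) = 0.101, so δp = 82.2.
Q = p + c − z: δQ = √(δp² + δc² + δz²) = √(6760 + 144 + 4.84) = 83.1

83.1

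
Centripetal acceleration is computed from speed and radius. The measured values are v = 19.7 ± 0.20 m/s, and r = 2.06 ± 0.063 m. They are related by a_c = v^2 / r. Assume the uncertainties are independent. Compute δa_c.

Since a_c is a product/quotient, work with relative uncertainties:
  (2·δv/v)² = (2×0.0102)² = 0.000412;  (-1·δr/r)² = (-1×0.0306)² = 0.000935
δa_c/a_c = √(0.00135) = 0.0367
a_c = 188 m/s^2, so δa_c = 0.0367 × 188 = 6.92 m/s^2.

6.92 m/s^2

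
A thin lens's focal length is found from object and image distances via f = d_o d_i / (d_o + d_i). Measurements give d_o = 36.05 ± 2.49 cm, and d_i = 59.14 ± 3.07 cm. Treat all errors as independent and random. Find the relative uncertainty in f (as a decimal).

0.0472

∂f/∂d_o = (d_i/(d_o+d_i))² = 0.386;  ∂f/∂d_i = (d_o/(d_o+d_i))² = 0.143
δf = √((∂f/∂d_o · δd_o)² + (∂f/∂d_i · δd_i)²) = √(0.924 + 0.194) = 1.06 cm
f = 22.40 cm, so δf/f = 1.06/22.40 = 0.0472.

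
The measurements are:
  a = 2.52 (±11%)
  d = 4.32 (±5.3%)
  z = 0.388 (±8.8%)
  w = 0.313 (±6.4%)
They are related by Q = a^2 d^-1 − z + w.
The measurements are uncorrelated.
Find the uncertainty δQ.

0.335

Let p = a^2·d^-1 = 1.47. δp/p = √((2·δa/a)² + (-1·δd/d)²) = √(0.0484 + 0.00281) = 0.226, so δp = 0.333.
Q = p − z + w: δQ = √(δp² + δz² + δw²) = √(0.111 + 0.00117 + 0.000401) = 0.335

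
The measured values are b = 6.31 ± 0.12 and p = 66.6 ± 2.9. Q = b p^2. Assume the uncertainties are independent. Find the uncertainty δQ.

2490

Each factor contributes (exponent × relative error)² to (δQ/Q)²:
  (1·δb/b)² = (1×0.0190)² = 0.000362;  (2·δp/p)² = (2×0.0435)² = 0.00758
δQ/Q = √(0.00795) = 0.0891
Q = 28000, so δQ = 0.0891 × 28000 = 2490.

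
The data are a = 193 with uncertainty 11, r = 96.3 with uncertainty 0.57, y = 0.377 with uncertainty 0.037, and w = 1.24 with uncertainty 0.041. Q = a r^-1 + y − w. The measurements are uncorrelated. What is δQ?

0.127

Let p = a·r^-1 = 2.00. δp/p = √((1·δa/a)² + (-1·δr/r)²) = √(0.00325 + 3.5e-05) = 0.0573, so δp = 0.115.
Q = p + y − w: δQ = √(δp² + δy² + δw²) = √(0.0132 + 0.00137 + 0.00168) = 0.127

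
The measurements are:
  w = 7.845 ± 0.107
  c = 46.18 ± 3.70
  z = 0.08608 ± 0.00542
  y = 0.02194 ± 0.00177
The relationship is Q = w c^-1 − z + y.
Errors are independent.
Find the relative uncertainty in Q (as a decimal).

Let p = w·c^-1 = 0.1699. δp/p = √((1·δw/w)² + (-1·δc/c)²) = √(0.000186 + 0.00642) = 0.0813, so δp = 0.0138.
Q = p − z + y: δQ = √(δp² + δz² + δy²) = √(0.000191 + 2.94e-05 + 3.13e-06) = 0.0149
Q = 0.1057, so δQ/Q = 0.0149/0.1057 = 0.141.

0.141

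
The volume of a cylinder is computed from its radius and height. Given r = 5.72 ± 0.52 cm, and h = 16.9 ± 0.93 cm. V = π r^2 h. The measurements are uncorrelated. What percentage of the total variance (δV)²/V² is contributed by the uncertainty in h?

8.39%

(δV/V)² = (2·δr/r)² + (1·δh/h)²
  r term: (2×0.0909)² = 0.0331
  h term: (1×0.0550)² = 0.00303
Total = 0.0361. Share from h = 0.00303/0.0361 = 0.0839.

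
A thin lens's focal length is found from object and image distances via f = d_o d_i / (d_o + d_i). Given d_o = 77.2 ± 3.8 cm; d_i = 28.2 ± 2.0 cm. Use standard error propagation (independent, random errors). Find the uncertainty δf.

∂f/∂d_o = (d_i/(d_o+d_i))² = 0.0716;  ∂f/∂d_i = (d_o/(d_o+d_i))² = 0.536
δf = √((∂f/∂d_o · δd_o)² + (∂f/∂d_i · δd_i)²) = √(0.0740 + 1.15) = 1.11 cm

1.11 cm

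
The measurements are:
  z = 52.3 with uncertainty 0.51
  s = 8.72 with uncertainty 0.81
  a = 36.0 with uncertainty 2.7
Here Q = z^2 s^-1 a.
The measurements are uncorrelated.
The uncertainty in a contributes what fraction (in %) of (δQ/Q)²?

(δQ/Q)² = (2·δz/z)² + (-1·δs/s)² + (1·δa/a)²
  z term: (2×0.00975)² = 0.000380
  s term: (-1×0.0929)² = 0.00863
  a term: (1×0.0750)² = 0.00563
Total = 0.0146. Share from a = 0.00563/0.0146 = 0.384.

38.4%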